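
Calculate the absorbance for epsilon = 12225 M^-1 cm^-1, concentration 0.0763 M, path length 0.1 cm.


A = epsilon * c * l
A = 12225 * 0.0763 * 0.1
A = 93.2768

93.2768


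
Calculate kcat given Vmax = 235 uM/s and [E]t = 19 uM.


kcat = Vmax / [E]t
kcat = 235 / 19
kcat = 12.3684 s^-1

12.3684 s^-1


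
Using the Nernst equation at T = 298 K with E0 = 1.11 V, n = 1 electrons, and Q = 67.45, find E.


E = E0 - (RT/nF) * ln(Q)
E = 1.11 - (8.314 * 298 / (1 * 96485)) * ln(67.45)
E = 1.0019 V

1.0019 V


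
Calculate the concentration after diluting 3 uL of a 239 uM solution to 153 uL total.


C2 = C1 * V1 / V2
C2 = 239 * 3 / 153
C2 = 4.6863 uM

4.6863 uM


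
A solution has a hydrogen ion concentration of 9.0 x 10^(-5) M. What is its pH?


pH = -log10([H+])
pH = -log10(9.0 x 10^(-5))
pH = 4.0458

4.0458


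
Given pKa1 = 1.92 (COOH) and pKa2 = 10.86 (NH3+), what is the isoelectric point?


pI = (pKa1 + pKa2) / 2
pI = (1.92 + 10.86) / 2
pI = 6.39

6.39


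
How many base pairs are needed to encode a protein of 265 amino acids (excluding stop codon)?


Each amino acid = 1 codon = 3 bp
bp = 265 * 3 = 795 bp

795 bp


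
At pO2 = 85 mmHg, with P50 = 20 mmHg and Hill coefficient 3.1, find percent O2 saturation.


Y = pO2^n / (P50^n + pO2^n)
Y = 85^3.1 / (20^3.1 + 85^3.1)
Y = 98.89%

98.89%


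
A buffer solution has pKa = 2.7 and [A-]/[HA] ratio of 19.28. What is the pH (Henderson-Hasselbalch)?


pH = pKa + log10([A-]/[HA])
pH = 2.7 + log10(19.28)
pH = 3.9851

3.9851


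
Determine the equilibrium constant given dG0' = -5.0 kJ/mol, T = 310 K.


Keq = exp(-dG0 * 1000 / (R * T))
Keq = exp(-(-5.0) * 1000 / (8.314 * 310))
Keq = 6.9586

6.9586


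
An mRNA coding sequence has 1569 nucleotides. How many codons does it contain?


codons = nucleotides / 3
codons = 1569 / 3 = 523

523


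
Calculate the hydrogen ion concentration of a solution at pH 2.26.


[H+] = 10^(-pH)
[H+] = 10^(-2.26)
[H+] = 0.0055 M

0.0055 M


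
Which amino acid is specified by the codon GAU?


Standard genetic code lookup.
Codon GAU -> Asp

Asp


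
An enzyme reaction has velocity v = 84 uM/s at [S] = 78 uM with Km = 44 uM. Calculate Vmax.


Vmax = v * (Km + [S]) / [S]
Vmax = 84 * (44 + 78) / 78
Vmax = 131.3846 uM/s

131.3846 uM/s


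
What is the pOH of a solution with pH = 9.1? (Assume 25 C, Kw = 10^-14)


pOH = 14 - pH
pOH = 14 - 9.1
pOH = 4.9

4.9


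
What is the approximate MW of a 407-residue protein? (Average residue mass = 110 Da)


MW = n_residues * 110 Da
MW = 407 * 110
MW = 44770 Da

44770 Da


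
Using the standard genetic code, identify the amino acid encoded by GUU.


Standard genetic code lookup.
Codon GUU -> Val

Val


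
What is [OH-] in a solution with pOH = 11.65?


[OH-] = 10^(-pOH)
[OH-] = 10^(-11.65)
[OH-] = 2.239e-12 M

2.239e-12 M


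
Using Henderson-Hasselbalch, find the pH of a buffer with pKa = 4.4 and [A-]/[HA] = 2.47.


pH = pKa + log10([A-]/[HA])
pH = 4.4 + log10(2.47)
pH = 4.7927

4.7927


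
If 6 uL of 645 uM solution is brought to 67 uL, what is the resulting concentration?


C2 = C1 * V1 / V2
C2 = 645 * 6 / 67
C2 = 57.7612 uM

57.7612 uM


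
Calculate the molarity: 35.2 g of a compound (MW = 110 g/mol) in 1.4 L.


C = (mass / MW) / volume
C = (35.2 / 110) / 1.4
C = 0.2286 M

0.2286 M


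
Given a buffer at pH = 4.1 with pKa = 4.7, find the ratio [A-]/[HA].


[A-]/[HA] = 10^(pH - pKa)
= 10^(4.1 - 4.7)
= 0.2512

0.2512


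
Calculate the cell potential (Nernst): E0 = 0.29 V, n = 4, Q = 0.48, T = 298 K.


E = E0 - (RT/nF) * ln(Q)
E = 0.29 - (8.314 * 298 / (4 * 96485)) * ln(0.48)
E = 0.2947 V

0.2947 V


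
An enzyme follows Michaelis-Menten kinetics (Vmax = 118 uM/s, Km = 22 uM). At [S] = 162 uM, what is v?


v = Vmax * [S] / (Km + [S])
v = 118 * 162 / (22 + 162)
v = 103.8913 uM/s

103.8913 uM/s


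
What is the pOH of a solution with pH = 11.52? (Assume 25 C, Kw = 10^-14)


pOH = 14 - pH
pOH = 14 - 11.52
pOH = 2.48

2.48


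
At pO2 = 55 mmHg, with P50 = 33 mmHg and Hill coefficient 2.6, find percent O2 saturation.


Y = pO2^n / (P50^n + pO2^n)
Y = 55^2.6 / (33^2.6 + 55^2.6)
Y = 79.05%

79.05%


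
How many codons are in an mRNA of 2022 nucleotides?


codons = nucleotides / 3
codons = 2022 / 3 = 674

674


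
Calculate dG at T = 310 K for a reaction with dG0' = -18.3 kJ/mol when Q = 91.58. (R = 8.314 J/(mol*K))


dG = dG0' + RT * ln(Q) / 1000
dG = -18.3 + 8.314 * 310 * ln(91.58) / 1000
dG = -6.6576 kJ/mol

-6.6576 kJ/mol


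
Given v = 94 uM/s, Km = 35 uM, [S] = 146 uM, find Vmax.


Vmax = v * (Km + [S]) / [S]
Vmax = 94 * (35 + 146) / 146
Vmax = 116.5342 uM/s

116.5342 uM/s


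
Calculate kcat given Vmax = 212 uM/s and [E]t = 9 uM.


kcat = Vmax / [E]t
kcat = 212 / 9
kcat = 23.5556 s^-1

23.5556 s^-1


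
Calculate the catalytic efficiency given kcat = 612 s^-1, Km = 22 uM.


Catalytic efficiency = kcat / Km
= 612 / 22
= 27.8182 uM^-1*s^-1

27.8182 uM^-1*s^-1


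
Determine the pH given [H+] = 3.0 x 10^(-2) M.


pH = -log10([H+])
pH = -log10(3.0 x 10^(-2))
pH = 1.5229

1.5229


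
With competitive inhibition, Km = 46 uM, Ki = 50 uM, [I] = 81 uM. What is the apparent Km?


Km_app = Km * (1 + [I]/Ki)
Km_app = 46 * (1 + 81/50)
Km_app = 120.52 uM

120.52 uM


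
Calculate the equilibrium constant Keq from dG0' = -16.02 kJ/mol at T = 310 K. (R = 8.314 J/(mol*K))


Keq = exp(-dG0 * 1000 / (R * T))
Keq = exp(-(-16.02) * 1000 / (8.314 * 310))
Keq = 500.5516

500.5516


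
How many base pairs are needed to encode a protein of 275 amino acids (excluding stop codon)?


Each amino acid = 1 codon = 3 bp
bp = 275 * 3 = 825 bp

825 bp


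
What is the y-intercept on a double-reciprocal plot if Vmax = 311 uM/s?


y-intercept = 1/Vmax
= 1/311
= 0.0032 s/uM

0.0032 s/uM


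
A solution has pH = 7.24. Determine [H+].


[H+] = 10^(-pH)
[H+] = 10^(-7.24)
[H+] = 5.754e-08 M

5.754e-08 M


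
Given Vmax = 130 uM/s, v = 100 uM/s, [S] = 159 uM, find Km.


Km = [S] * (Vmax - v) / v
Km = 159 * (130 - 100) / 100
Km = 47.7 uM

47.7 uM


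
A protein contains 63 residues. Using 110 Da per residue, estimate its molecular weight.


MW = n_residues * 110 Da
MW = 63 * 110
MW = 6930 Da

6930 Da


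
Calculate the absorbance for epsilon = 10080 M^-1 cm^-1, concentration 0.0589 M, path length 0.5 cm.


A = epsilon * c * l
A = 10080 * 0.0589 * 0.5
A = 296.856

296.856


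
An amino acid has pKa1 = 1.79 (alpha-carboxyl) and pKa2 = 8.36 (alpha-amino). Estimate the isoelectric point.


pI = (pKa1 + pKa2) / 2
pI = (1.79 + 8.36) / 2
pI = 5.075

5.075


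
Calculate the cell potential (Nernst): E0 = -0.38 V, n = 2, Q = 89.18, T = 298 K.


E = E0 - (RT/nF) * ln(Q)
E = -0.38 - (8.314 * 298 / (2 * 96485)) * ln(89.18)
E = -0.4377 V

-0.4377 V


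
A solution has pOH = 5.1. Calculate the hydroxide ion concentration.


[OH-] = 10^(-pOH)
[OH-] = 10^(-5.1)
[OH-] = 7.943e-06 M

7.943e-06 M


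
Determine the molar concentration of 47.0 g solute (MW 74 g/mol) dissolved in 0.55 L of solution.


C = (mass / MW) / volume
C = (47.0 / 74) / 0.55
C = 1.1548 M

1.1548 M


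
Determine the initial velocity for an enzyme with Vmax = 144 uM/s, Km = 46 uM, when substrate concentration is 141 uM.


v = Vmax * [S] / (Km + [S])
v = 144 * 141 / (46 + 141)
v = 108.5775 uM/s

108.5775 uM/s


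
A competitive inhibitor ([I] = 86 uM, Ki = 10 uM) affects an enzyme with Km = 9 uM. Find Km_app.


Km_app = Km * (1 + [I]/Ki)
Km_app = 9 * (1 + 86/10)
Km_app = 86.4 uM

86.4 uM


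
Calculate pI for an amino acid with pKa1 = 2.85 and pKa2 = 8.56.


pI = (pKa1 + pKa2) / 2
pI = (2.85 + 8.56) / 2
pI = 5.705

5.705


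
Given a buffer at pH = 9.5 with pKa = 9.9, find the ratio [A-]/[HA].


[A-]/[HA] = 10^(pH - pKa)
= 10^(9.5 - 9.9)
= 0.3981

0.3981


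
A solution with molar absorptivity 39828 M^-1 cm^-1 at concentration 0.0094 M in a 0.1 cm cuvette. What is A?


A = epsilon * c * l
A = 39828 * 0.0094 * 0.1
A = 37.4383

37.4383


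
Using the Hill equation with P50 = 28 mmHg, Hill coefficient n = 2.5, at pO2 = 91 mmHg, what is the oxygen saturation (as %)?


Y = pO2^n / (P50^n + pO2^n)
Y = 91^2.5 / (28^2.5 + 91^2.5)
Y = 95.01%

95.01%


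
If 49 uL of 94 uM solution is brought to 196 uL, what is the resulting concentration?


C2 = C1 * V1 / V2
C2 = 94 * 49 / 196
C2 = 23.5 uM

23.5 uM


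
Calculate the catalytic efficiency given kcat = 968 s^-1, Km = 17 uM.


Catalytic efficiency = kcat / Km
= 968 / 17
= 56.9412 uM^-1*s^-1

56.9412 uM^-1*s^-1


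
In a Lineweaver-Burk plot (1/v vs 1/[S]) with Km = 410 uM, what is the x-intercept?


x-intercept = -1/Km
= -1/410
= -0.0024 1/uM

-0.0024 1/uM


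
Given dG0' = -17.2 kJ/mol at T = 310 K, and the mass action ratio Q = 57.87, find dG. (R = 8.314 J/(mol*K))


dG = dG0' + RT * ln(Q) / 1000
dG = -17.2 + 8.314 * 310 * ln(57.87) / 1000
dG = -6.7406 kJ/mol

-6.7406 kJ/mol


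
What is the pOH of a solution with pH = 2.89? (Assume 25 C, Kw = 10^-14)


pOH = 14 - pH
pOH = 14 - 2.89
pOH = 11.11

11.11


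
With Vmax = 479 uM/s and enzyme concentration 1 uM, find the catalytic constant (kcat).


kcat = Vmax / [E]t
kcat = 479 / 1
kcat = 479.0 s^-1

479.0 s^-1


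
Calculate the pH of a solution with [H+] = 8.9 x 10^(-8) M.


pH = -log10([H+])
pH = -log10(8.9 x 10^(-8))
pH = 7.0506

7.0506


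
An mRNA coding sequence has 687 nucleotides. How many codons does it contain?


codons = nucleotides / 3
codons = 687 / 3 = 229

229


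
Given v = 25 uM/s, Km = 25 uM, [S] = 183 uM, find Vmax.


Vmax = v * (Km + [S]) / [S]
Vmax = 25 * (25 + 183) / 183
Vmax = 28.4153 uM/s

28.4153 uM/s


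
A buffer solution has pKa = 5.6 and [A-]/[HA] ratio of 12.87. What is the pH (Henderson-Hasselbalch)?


pH = pKa + log10([A-]/[HA])
pH = 5.6 + log10(12.87)
pH = 6.7096

6.7096


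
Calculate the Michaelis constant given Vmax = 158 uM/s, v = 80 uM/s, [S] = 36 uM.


Km = [S] * (Vmax - v) / v
Km = 36 * (158 - 80) / 80
Km = 35.1 uM

35.1 uM


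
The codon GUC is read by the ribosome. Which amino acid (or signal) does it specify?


Standard genetic code lookup.
Codon GUC -> Val

Val


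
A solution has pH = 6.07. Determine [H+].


[H+] = 10^(-pH)
[H+] = 10^(-6.07)
[H+] = 8.511e-07 M

8.511e-07 M


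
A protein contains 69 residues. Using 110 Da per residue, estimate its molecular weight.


MW = n_residues * 110 Da
MW = 69 * 110
MW = 7590 Da

7590 Da


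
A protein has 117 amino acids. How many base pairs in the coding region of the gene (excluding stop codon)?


Each amino acid = 1 codon = 3 bp
bp = 117 * 3 = 351 bp

351 bp


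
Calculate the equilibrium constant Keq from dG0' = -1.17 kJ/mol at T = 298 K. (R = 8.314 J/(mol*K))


Keq = exp(-dG0 * 1000 / (R * T))
Keq = exp(-(-1.17) * 1000 / (8.314 * 298))
Keq = 1.6036

1.6036


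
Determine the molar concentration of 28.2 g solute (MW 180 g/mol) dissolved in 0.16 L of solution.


C = (mass / MW) / volume
C = (28.2 / 180) / 0.16
C = 0.9792 M

0.9792 M


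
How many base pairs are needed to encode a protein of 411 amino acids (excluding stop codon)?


Each amino acid = 1 codon = 3 bp
bp = 411 * 3 = 1233 bp

1233 bp


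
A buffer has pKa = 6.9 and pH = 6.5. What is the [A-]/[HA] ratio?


[A-]/[HA] = 10^(pH - pKa)
= 10^(6.5 - 6.9)
= 0.3981

0.3981


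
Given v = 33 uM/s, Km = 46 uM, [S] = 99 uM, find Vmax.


Vmax = v * (Km + [S]) / [S]
Vmax = 33 * (46 + 99) / 99
Vmax = 48.3333 uM/s

48.3333 uM/s


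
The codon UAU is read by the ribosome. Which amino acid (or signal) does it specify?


Standard genetic code lookup.
Codon UAU -> Tyr

Tyr


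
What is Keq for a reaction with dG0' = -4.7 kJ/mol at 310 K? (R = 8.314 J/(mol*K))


Keq = exp(-dG0 * 1000 / (R * T))
Keq = exp(-(-4.7) * 1000 / (8.314 * 310))
Keq = 6.194

6.194


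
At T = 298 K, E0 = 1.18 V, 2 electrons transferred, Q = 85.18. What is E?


E = E0 - (RT/nF) * ln(Q)
E = 1.18 - (8.314 * 298 / (2 * 96485)) * ln(85.18)
E = 1.1229 V

1.1229 V


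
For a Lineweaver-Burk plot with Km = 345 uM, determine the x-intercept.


x-intercept = -1/Km
= -1/345
= -0.0029 1/uM

-0.0029 1/uM


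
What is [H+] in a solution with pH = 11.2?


[H+] = 10^(-pH)
[H+] = 10^(-11.2)
[H+] = 6.310e-12 M

6.310e-12 M


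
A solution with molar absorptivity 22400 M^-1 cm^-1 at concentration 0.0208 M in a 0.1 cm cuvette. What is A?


A = epsilon * c * l
A = 22400 * 0.0208 * 0.1
A = 46.592

46.592


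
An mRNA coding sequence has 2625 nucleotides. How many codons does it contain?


codons = nucleotides / 3
codons = 2625 / 3 = 875

875


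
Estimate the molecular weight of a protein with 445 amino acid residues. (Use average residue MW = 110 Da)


MW = n_residues * 110 Da
MW = 445 * 110
MW = 48950 Da

48950 Da


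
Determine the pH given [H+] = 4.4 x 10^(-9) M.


pH = -log10([H+])
pH = -log10(4.4 x 10^(-9))
pH = 8.3565

8.3565


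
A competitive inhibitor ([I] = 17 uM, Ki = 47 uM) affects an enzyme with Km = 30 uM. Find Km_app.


Km_app = Km * (1 + [I]/Ki)
Km_app = 30 * (1 + 17/47)
Km_app = 40.8511 uM

40.8511 uM


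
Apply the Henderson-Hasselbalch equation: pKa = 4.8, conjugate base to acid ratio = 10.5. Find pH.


pH = pKa + log10([A-]/[HA])
pH = 4.8 + log10(10.5)
pH = 5.8212

5.8212


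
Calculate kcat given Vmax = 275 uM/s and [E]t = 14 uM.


kcat = Vmax / [E]t
kcat = 275 / 14
kcat = 19.6429 s^-1

19.6429 s^-1


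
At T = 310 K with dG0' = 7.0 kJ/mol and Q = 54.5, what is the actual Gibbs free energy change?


dG = dG0' + RT * ln(Q) / 1000
dG = 7.0 + 8.314 * 310 * ln(54.5) / 1000
dG = 17.3047 kJ/mol

17.3047 kJ/mol


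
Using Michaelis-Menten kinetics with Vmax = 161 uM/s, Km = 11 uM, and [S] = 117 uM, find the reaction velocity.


v = Vmax * [S] / (Km + [S])
v = 161 * 117 / (11 + 117)
v = 147.1641 uM/s

147.1641 uM/s


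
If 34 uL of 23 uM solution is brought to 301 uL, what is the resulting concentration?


C2 = C1 * V1 / V2
C2 = 23 * 34 / 301
C2 = 2.598 uM

2.598 uM


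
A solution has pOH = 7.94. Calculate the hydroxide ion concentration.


[OH-] = 10^(-pOH)
[OH-] = 10^(-7.94)
[OH-] = 1.148e-08 M

1.148e-08 M


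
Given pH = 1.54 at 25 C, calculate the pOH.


pOH = 14 - pH
pOH = 14 - 1.54
pOH = 12.46

12.46


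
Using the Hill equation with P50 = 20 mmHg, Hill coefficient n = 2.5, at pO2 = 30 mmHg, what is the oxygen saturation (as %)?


Y = pO2^n / (P50^n + pO2^n)
Y = 30^2.5 / (20^2.5 + 30^2.5)
Y = 73.37%

73.37%


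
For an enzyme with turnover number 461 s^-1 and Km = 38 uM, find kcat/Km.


Catalytic efficiency = kcat / Km
= 461 / 38
= 12.1316 uM^-1*s^-1

12.1316 uM^-1*s^-1


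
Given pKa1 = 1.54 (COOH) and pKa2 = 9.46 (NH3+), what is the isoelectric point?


pI = (pKa1 + pKa2) / 2
pI = (1.54 + 9.46) / 2
pI = 5.5

5.5


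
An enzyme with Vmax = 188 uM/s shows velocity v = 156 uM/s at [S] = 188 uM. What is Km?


Km = [S] * (Vmax - v) / v
Km = 188 * (188 - 156) / 156
Km = 38.5641 uM

38.5641 uM


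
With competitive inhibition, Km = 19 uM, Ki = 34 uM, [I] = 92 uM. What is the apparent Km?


Km_app = Km * (1 + [I]/Ki)
Km_app = 19 * (1 + 92/34)
Km_app = 70.4118 uM

70.4118 uM


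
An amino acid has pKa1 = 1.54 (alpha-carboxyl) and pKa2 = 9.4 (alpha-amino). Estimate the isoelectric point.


pI = (pKa1 + pKa2) / 2
pI = (1.54 + 9.4) / 2
pI = 5.47

5.47


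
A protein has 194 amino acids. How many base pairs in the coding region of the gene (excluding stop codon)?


Each amino acid = 1 codon = 3 bp
bp = 194 * 3 = 582 bp

582 bp


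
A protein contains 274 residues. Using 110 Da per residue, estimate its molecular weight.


MW = n_residues * 110 Da
MW = 274 * 110
MW = 30140 Da

30140 Da


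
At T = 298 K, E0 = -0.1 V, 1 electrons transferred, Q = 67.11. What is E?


E = E0 - (RT/nF) * ln(Q)
E = -0.1 - (8.314 * 298 / (1 * 96485)) * ln(67.11)
E = -0.208 V

-0.208 V


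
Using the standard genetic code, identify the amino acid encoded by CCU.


Standard genetic code lookup.
Codon CCU -> Pro

Pro


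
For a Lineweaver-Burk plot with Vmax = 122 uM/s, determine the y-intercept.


y-intercept = 1/Vmax
= 1/122
= 0.0082 s/uM

0.0082 s/uM


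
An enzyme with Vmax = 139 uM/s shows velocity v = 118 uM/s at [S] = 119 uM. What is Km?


Km = [S] * (Vmax - v) / v
Km = 119 * (139 - 118) / 118
Km = 21.178 uM

21.178 uM


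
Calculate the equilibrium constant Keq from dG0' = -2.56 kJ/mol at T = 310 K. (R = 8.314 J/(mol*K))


Keq = exp(-dG0 * 1000 / (R * T))
Keq = exp(-(-2.56) * 1000 / (8.314 * 310))
Keq = 2.7001

2.7001


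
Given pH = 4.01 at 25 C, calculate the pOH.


pOH = 14 - pH
pOH = 14 - 4.01
pOH = 9.99

9.99


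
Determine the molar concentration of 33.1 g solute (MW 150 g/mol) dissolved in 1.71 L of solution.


C = (mass / MW) / volume
C = (33.1 / 150) / 1.71
C = 0.129 M

0.129 M


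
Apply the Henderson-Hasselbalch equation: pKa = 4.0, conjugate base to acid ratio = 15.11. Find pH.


pH = pKa + log10([A-]/[HA])
pH = 4.0 + log10(15.11)
pH = 5.1793

5.1793


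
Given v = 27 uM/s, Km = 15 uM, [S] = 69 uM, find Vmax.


Vmax = v * (Km + [S]) / [S]
Vmax = 27 * (15 + 69) / 69
Vmax = 32.8696 uM/s

32.8696 uM/s


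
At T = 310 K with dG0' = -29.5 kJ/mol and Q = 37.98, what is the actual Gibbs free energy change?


dG = dG0' + RT * ln(Q) / 1000
dG = -29.5 + 8.314 * 310 * ln(37.98) / 1000
dG = -20.1261 kJ/mol

-20.1261 kJ/mol


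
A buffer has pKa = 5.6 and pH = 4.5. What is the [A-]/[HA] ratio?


[A-]/[HA] = 10^(pH - pKa)
= 10^(4.5 - 5.6)
= 0.0794

0.0794


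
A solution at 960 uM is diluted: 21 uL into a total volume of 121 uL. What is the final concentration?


C2 = C1 * V1 / V2
C2 = 960 * 21 / 121
C2 = 166.6116 uM

166.6116 uM


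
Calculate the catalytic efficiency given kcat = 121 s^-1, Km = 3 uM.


Catalytic efficiency = kcat / Km
= 121 / 3
= 40.3333 uM^-1*s^-1

40.3333 uM^-1*s^-1


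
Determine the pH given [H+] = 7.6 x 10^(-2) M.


pH = -log10([H+])
pH = -log10(7.6 x 10^(-2))
pH = 1.1192

1.1192


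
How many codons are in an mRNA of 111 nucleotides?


codons = nucleotides / 3
codons = 111 / 3 = 37

37


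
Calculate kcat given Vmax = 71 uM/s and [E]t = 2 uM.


kcat = Vmax / [E]t
kcat = 71 / 2
kcat = 35.5 s^-1

35.5 s^-1


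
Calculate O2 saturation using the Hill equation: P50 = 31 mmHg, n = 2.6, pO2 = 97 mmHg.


Y = pO2^n / (P50^n + pO2^n)
Y = 97^2.6 / (31^2.6 + 97^2.6)
Y = 95.1%

95.1%


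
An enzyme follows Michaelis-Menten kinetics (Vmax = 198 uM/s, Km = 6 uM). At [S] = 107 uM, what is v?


v = Vmax * [S] / (Km + [S])
v = 198 * 107 / (6 + 107)
v = 187.4867 uM/s

187.4867 uM/s


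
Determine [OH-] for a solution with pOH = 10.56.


[OH-] = 10^(-pOH)
[OH-] = 10^(-10.56)
[OH-] = 2.754e-11 M

2.754e-11 M


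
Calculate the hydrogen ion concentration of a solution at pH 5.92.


[H+] = 10^(-pH)
[H+] = 10^(-5.92)
[H+] = 1.202e-06 M

1.202e-06 M


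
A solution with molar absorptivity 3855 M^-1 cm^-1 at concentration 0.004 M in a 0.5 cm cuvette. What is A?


A = epsilon * c * l
A = 3855 * 0.004 * 0.5
A = 7.71

7.71


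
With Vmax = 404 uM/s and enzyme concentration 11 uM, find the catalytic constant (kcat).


kcat = Vmax / [E]t
kcat = 404 / 11
kcat = 36.7273 s^-1

36.7273 s^-1


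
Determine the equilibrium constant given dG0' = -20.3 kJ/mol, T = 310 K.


Keq = exp(-dG0 * 1000 / (R * T))
Keq = exp(-(-20.3) * 1000 / (8.314 * 310))
Keq = 2634.2074

2634.2074


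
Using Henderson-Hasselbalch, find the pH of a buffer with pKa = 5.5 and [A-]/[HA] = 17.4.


pH = pKa + log10([A-]/[HA])
pH = 5.5 + log10(17.4)
pH = 6.7405

6.7405


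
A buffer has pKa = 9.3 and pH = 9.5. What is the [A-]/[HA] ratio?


[A-]/[HA] = 10^(pH - pKa)
= 10^(9.5 - 9.3)
= 1.5849

1.5849


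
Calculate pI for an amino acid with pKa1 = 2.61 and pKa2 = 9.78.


pI = (pKa1 + pKa2) / 2
pI = (2.61 + 9.78) / 2
pI = 6.195

6.195


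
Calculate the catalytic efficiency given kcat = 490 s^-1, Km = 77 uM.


Catalytic efficiency = kcat / Km
= 490 / 77
= 6.3636 uM^-1*s^-1

6.3636 uM^-1*s^-1


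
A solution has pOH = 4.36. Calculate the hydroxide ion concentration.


[OH-] = 10^(-pOH)
[OH-] = 10^(-4.36)
[OH-] = 4.365e-05 M

4.365e-05 M


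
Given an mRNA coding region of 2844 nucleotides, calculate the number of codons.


codons = nucleotides / 3
codons = 2844 / 3 = 948

948


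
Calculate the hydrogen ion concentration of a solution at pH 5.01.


[H+] = 10^(-pH)
[H+] = 10^(-5.01)
[H+] = 9.772e-06 M

9.772e-06 M


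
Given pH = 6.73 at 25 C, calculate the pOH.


pOH = 14 - pH
pOH = 14 - 6.73
pOH = 7.27

7.27


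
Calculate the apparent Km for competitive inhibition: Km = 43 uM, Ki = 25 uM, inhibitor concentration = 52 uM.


Km_app = Km * (1 + [I]/Ki)
Km_app = 43 * (1 + 52/25)
Km_app = 132.44 uM

132.44 uM


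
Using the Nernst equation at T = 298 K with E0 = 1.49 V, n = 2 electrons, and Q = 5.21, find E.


E = E0 - (RT/nF) * ln(Q)
E = 1.49 - (8.314 * 298 / (2 * 96485)) * ln(5.21)
E = 1.4688 V

1.4688 V


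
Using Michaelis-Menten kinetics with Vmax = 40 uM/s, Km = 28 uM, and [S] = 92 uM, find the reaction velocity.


v = Vmax * [S] / (Km + [S])
v = 40 * 92 / (28 + 92)
v = 30.6667 uM/s

30.6667 uM/s


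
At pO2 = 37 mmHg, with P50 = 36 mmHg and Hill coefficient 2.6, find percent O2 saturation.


Y = pO2^n / (P50^n + pO2^n)
Y = 37^2.6 / (36^2.6 + 37^2.6)
Y = 51.78%

51.78%


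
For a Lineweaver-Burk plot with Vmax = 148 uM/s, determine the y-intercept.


y-intercept = 1/Vmax
= 1/148
= 0.0068 s/uM

0.0068 s/uM


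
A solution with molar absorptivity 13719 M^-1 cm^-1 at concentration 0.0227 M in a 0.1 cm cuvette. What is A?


A = epsilon * c * l
A = 13719 * 0.0227 * 0.1
A = 31.1421

31.1421


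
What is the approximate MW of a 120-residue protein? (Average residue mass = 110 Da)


MW = n_residues * 110 Da
MW = 120 * 110
MW = 13200 Da

13200 Da


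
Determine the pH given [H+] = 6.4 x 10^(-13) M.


pH = -log10([H+])
pH = -log10(6.4 x 10^(-13))
pH = 12.1938

12.1938


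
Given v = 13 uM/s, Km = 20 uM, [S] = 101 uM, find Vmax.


Vmax = v * (Km + [S]) / [S]
Vmax = 13 * (20 + 101) / 101
Vmax = 15.5743 uM/s

15.5743 uM/s


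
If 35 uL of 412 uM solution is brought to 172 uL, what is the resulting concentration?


C2 = C1 * V1 / V2
C2 = 412 * 35 / 172
C2 = 83.8372 uM

83.8372 uM


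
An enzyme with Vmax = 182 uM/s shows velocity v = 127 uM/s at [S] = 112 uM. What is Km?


Km = [S] * (Vmax - v) / v
Km = 112 * (182 - 127) / 127
Km = 48.5039 uM

48.5039 uM


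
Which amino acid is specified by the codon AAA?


Standard genetic code lookup.
Codon AAA -> Lys

Lys


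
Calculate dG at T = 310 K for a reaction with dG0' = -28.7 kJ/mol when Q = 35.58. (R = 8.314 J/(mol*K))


dG = dG0' + RT * ln(Q) / 1000
dG = -28.7 + 8.314 * 310 * ln(35.58) / 1000
dG = -19.4943 kJ/mol

-19.4943 kJ/mol


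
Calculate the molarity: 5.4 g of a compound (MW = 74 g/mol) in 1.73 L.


C = (mass / MW) / volume
C = (5.4 / 74) / 1.73
C = 0.0422 M

0.0422 M


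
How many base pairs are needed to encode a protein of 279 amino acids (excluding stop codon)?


Each amino acid = 1 codon = 3 bp
bp = 279 * 3 = 837 bp

837 bp


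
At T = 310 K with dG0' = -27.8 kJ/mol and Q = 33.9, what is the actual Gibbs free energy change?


dG = dG0' + RT * ln(Q) / 1000
dG = -27.8 + 8.314 * 310 * ln(33.9) / 1000
dG = -18.719 kJ/mol

-18.719 kJ/mol


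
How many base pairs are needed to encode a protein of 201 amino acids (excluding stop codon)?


Each amino acid = 1 codon = 3 bp
bp = 201 * 3 = 603 bp

603 bp


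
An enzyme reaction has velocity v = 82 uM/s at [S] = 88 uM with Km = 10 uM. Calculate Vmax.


Vmax = v * (Km + [S]) / [S]
Vmax = 82 * (10 + 88) / 88
Vmax = 91.3182 uM/s

91.3182 uM/s


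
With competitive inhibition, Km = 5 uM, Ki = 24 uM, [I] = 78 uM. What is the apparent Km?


Km_app = Km * (1 + [I]/Ki)
Km_app = 5 * (1 + 78/24)
Km_app = 21.25 uM

21.25 uM


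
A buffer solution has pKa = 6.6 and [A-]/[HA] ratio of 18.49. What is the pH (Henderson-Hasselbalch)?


pH = pKa + log10([A-]/[HA])
pH = 6.6 + log10(18.49)
pH = 7.8669

7.8669


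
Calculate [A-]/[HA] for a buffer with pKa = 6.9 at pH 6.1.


[A-]/[HA] = 10^(pH - pKa)
= 10^(6.1 - 6.9)
= 0.1585

0.1585


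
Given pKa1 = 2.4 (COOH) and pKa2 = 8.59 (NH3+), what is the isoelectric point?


pI = (pKa1 + pKa2) / 2
pI = (2.4 + 8.59) / 2
pI = 5.495

5.495


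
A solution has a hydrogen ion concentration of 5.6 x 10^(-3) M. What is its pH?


pH = -log10([H+])
pH = -log10(5.6 x 10^(-3))
pH = 2.2518

2.2518


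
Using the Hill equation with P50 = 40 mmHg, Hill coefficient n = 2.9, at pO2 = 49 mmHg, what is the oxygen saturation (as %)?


Y = pO2^n / (P50^n + pO2^n)
Y = 49^2.9 / (40^2.9 + 49^2.9)
Y = 64.3%

64.3%


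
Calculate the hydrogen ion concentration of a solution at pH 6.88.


[H+] = 10^(-pH)
[H+] = 10^(-6.88)
[H+] = 1.318e-07 M

1.318e-07 M


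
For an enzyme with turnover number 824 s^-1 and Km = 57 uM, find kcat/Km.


Catalytic efficiency = kcat / Km
= 824 / 57
= 14.4561 uM^-1*s^-1

14.4561 uM^-1*s^-1


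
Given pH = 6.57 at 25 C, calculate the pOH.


pOH = 14 - pH
pOH = 14 - 6.57
pOH = 7.43

7.43


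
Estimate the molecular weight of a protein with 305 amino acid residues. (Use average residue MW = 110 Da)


MW = n_residues * 110 Da
MW = 305 * 110
MW = 33550 Da

33550 Da


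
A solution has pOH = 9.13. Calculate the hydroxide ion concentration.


[OH-] = 10^(-pOH)
[OH-] = 10^(-9.13)
[OH-] = 7.413e-10 M

7.413e-10 M


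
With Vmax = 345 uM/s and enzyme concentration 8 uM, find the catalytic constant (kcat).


kcat = Vmax / [E]t
kcat = 345 / 8
kcat = 43.125 s^-1

43.125 s^-1


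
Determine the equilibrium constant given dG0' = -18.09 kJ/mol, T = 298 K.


Keq = exp(-dG0 * 1000 / (R * T))
Keq = exp(-(-18.09) * 1000 / (8.314 * 298))
Keq = 1482.5269

1482.5269


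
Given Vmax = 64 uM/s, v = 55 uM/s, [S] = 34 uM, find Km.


Km = [S] * (Vmax - v) / v
Km = 34 * (64 - 55) / 55
Km = 5.5636 uM

5.5636 uM


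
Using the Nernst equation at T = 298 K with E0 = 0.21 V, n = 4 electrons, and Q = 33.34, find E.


E = E0 - (RT/nF) * ln(Q)
E = 0.21 - (8.314 * 298 / (4 * 96485)) * ln(33.34)
E = 0.1875 V

0.1875 V


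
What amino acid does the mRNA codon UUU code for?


Standard genetic code lookup.
Codon UUU -> Phe

Phe


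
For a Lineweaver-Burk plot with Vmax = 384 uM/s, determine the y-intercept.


y-intercept = 1/Vmax
= 1/384
= 0.0026 s/uM

0.0026 s/uM


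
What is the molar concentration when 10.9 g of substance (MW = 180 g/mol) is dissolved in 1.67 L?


C = (mass / MW) / volume
C = (10.9 / 180) / 1.67
C = 0.0363 M

0.0363 M


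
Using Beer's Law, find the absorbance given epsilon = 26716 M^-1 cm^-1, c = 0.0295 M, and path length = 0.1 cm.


A = epsilon * c * l
A = 26716 * 0.0295 * 0.1
A = 78.8122

78.8122


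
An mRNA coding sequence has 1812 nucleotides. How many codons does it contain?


codons = nucleotides / 3
codons = 1812 / 3 = 604

604


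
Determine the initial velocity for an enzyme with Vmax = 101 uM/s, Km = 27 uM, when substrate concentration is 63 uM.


v = Vmax * [S] / (Km + [S])
v = 101 * 63 / (27 + 63)
v = 70.7 uM/s

70.7 uM/s


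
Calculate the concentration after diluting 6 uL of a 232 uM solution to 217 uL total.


C2 = C1 * V1 / V2
C2 = 232 * 6 / 217
C2 = 6.4147 uM

6.4147 uM


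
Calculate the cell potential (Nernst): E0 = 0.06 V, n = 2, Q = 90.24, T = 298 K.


E = E0 - (RT/nF) * ln(Q)
E = 0.06 - (8.314 * 298 / (2 * 96485)) * ln(90.24)
E = 0.0022 V

0.0022 V


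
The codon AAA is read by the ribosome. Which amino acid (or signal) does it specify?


Standard genetic code lookup.
Codon AAA -> Lys

Lys


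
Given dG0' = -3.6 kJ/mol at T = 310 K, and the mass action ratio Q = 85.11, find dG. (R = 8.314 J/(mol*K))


dG = dG0' + RT * ln(Q) / 1000
dG = -3.6 + 8.314 * 310 * ln(85.11) / 1000
dG = 7.8536 kJ/mol

7.8536 kJ/mol


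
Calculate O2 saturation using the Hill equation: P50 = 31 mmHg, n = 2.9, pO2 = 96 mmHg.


Y = pO2^n / (P50^n + pO2^n)
Y = 96^2.9 / (31^2.9 + 96^2.9)
Y = 96.37%

96.37%


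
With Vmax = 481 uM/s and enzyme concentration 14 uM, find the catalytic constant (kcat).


kcat = Vmax / [E]t
kcat = 481 / 14
kcat = 34.3571 s^-1

34.3571 s^-1


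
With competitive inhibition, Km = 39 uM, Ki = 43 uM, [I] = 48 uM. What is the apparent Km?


Km_app = Km * (1 + [I]/Ki)
Km_app = 39 * (1 + 48/43)
Km_app = 82.5349 uM

82.5349 uM


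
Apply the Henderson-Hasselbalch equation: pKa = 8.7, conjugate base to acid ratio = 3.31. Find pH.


pH = pKa + log10([A-]/[HA])
pH = 8.7 + log10(3.31)
pH = 9.2198

9.2198


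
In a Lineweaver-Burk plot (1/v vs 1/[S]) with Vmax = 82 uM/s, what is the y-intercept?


y-intercept = 1/Vmax
= 1/82
= 0.0122 s/uM

0.0122 s/uM


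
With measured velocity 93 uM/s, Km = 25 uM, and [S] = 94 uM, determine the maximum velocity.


Vmax = v * (Km + [S]) / [S]
Vmax = 93 * (25 + 94) / 94
Vmax = 117.734 uM/s

117.734 uM/s


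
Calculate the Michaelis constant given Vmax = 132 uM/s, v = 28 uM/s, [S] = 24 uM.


Km = [S] * (Vmax - v) / v
Km = 24 * (132 - 28) / 28
Km = 89.1429 uM

89.1429 uM


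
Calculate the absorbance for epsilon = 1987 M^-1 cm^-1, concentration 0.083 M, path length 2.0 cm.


A = epsilon * c * l
A = 1987 * 0.083 * 2.0
A = 329.842

329.842


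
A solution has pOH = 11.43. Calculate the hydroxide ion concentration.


[OH-] = 10^(-pOH)
[OH-] = 10^(-11.43)
[OH-] = 3.715e-12 M

3.715e-12 M


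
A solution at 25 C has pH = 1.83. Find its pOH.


pOH = 14 - pH
pOH = 14 - 1.83
pOH = 12.17

12.17


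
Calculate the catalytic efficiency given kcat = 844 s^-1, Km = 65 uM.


Catalytic efficiency = kcat / Km
= 844 / 65
= 12.9846 uM^-1*s^-1

12.9846 uM^-1*s^-1


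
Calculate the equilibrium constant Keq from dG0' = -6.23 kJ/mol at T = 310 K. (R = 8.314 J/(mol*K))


Keq = exp(-dG0 * 1000 / (R * T))
Keq = exp(-(-6.23) * 1000 / (8.314 * 310))
Keq = 11.2146

11.2146


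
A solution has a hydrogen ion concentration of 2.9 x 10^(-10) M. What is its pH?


pH = -log10([H+])
pH = -log10(2.9 x 10^(-10))
pH = 9.5376

9.5376


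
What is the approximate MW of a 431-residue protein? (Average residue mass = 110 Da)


MW = n_residues * 110 Da
MW = 431 * 110
MW = 47410 Da

47410 Da


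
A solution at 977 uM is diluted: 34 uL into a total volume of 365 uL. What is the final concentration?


C2 = C1 * V1 / V2
C2 = 977 * 34 / 365
C2 = 91.0082 uM

91.0082 uM


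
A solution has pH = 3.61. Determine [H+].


[H+] = 10^(-pH)
[H+] = 10^(-3.61)
[H+] = 2.455e-04 M

2.455e-04 M


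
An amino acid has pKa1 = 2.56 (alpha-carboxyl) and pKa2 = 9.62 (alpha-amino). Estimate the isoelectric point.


pI = (pKa1 + pKa2) / 2
pI = (2.56 + 9.62) / 2
pI = 6.09

6.09


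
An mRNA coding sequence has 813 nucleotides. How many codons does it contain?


codons = nucleotides / 3
codons = 813 / 3 = 271

271


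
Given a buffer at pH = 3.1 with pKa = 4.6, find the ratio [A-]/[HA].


[A-]/[HA] = 10^(pH - pKa)
= 10^(3.1 - 4.6)
= 0.0316

0.0316


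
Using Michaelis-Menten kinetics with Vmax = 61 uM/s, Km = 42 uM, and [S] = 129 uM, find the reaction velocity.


v = Vmax * [S] / (Km + [S])
v = 61 * 129 / (42 + 129)
v = 46.0175 uM/s

46.0175 uM/s


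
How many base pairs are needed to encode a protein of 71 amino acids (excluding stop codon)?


Each amino acid = 1 codon = 3 bp
bp = 71 * 3 = 213 bp

213 bp


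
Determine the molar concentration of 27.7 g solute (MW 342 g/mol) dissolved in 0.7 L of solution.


C = (mass / MW) / volume
C = (27.7 / 342) / 0.7
C = 0.1157 M

0.1157 M


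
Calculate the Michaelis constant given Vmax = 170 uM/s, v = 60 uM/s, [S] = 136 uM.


Km = [S] * (Vmax - v) / v
Km = 136 * (170 - 60) / 60
Km = 249.3333 uM

249.3333 uM


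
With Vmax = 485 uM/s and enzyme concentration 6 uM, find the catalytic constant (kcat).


kcat = Vmax / [E]t
kcat = 485 / 6
kcat = 80.8333 s^-1

80.8333 s^-1


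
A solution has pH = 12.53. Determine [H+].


[H+] = 10^(-pH)
[H+] = 10^(-12.53)
[H+] = 2.951e-13 M

2.951e-13 M


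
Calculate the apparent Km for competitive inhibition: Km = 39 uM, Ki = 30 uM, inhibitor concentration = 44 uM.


Km_app = Km * (1 + [I]/Ki)
Km_app = 39 * (1 + 44/30)
Km_app = 96.2 uM

96.2 uM


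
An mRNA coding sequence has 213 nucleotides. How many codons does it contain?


codons = nucleotides / 3
codons = 213 / 3 = 71

71


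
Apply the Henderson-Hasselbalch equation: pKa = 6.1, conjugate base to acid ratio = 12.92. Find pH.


pH = pKa + log10([A-]/[HA])
pH = 6.1 + log10(12.92)
pH = 7.2113

7.2113


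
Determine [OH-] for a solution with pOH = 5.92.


[OH-] = 10^(-pOH)
[OH-] = 10^(-5.92)
[OH-] = 1.202e-06 M

1.202e-06 M


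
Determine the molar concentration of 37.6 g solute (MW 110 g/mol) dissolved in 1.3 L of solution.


C = (mass / MW) / volume
C = (37.6 / 110) / 1.3
C = 0.2629 M

0.2629 M


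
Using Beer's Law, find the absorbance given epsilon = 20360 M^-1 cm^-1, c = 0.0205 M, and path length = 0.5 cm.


A = epsilon * c * l
A = 20360 * 0.0205 * 0.5
A = 208.69

208.69


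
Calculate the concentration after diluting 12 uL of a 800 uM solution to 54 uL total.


C2 = C1 * V1 / V2
C2 = 800 * 12 / 54
C2 = 177.7778 uM

177.7778 uM


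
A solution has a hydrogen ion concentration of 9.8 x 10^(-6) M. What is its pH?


pH = -log10([H+])
pH = -log10(9.8 x 10^(-6))
pH = 5.0088

5.0088


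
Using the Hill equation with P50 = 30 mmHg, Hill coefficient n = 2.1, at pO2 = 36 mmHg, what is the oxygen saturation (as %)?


Y = pO2^n / (P50^n + pO2^n)
Y = 36^2.1 / (30^2.1 + 36^2.1)
Y = 59.46%

59.46%


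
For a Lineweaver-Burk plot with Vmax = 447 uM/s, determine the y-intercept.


y-intercept = 1/Vmax
= 1/447
= 0.0022 s/uM

0.0022 s/uM


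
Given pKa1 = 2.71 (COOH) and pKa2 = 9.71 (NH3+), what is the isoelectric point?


pI = (pKa1 + pKa2) / 2
pI = (2.71 + 9.71) / 2
pI = 6.21

6.21


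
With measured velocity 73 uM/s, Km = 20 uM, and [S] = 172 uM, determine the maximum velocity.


Vmax = v * (Km + [S]) / [S]
Vmax = 73 * (20 + 172) / 172
Vmax = 81.4884 uM/s

81.4884 uM/s


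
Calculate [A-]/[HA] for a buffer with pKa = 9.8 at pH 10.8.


[A-]/[HA] = 10^(pH - pKa)
= 10^(10.8 - 9.8)
= 10.0

10.0


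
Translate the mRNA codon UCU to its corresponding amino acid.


Standard genetic code lookup.
Codon UCU -> Ser

Ser


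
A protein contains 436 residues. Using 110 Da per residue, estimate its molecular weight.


MW = n_residues * 110 Da
MW = 436 * 110
MW = 47960 Da

47960 Da


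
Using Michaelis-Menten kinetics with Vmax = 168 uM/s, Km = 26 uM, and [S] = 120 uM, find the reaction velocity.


v = Vmax * [S] / (Km + [S])
v = 168 * 120 / (26 + 120)
v = 138.0822 uM/s

138.0822 uM/s


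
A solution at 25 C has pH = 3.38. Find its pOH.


pOH = 14 - pH
pOH = 14 - 3.38
pOH = 10.62

10.62


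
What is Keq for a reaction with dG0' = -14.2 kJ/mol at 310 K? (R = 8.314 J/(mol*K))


Keq = exp(-dG0 * 1000 / (R * T))
Keq = exp(-(-14.2) * 1000 / (8.314 * 310))
Keq = 247.0415

247.0415


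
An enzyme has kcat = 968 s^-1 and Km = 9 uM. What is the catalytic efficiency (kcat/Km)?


Catalytic efficiency = kcat / Km
= 968 / 9
= 107.5556 uM^-1*s^-1

107.5556 uM^-1*s^-1


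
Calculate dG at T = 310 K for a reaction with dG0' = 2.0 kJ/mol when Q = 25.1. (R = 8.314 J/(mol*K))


dG = dG0' + RT * ln(Q) / 1000
dG = 2.0 + 8.314 * 310 * ln(25.1) / 1000
dG = 10.3064 kJ/mol

10.3064 kJ/mol


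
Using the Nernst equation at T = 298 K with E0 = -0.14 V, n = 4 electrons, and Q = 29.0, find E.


E = E0 - (RT/nF) * ln(Q)
E = -0.14 - (8.314 * 298 / (4 * 96485)) * ln(29.0)
E = -0.1616 V

-0.1616 V


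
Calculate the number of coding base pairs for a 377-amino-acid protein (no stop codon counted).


Each amino acid = 1 codon = 3 bp
bp = 377 * 3 = 1131 bp

1131 bp


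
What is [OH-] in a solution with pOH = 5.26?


[OH-] = 10^(-pOH)
[OH-] = 10^(-5.26)
[OH-] = 5.495e-06 M

5.495e-06 M


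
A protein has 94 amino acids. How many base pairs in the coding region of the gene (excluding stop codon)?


Each amino acid = 1 codon = 3 bp
bp = 94 * 3 = 282 bp

282 bp


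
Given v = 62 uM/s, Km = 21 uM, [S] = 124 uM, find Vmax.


Vmax = v * (Km + [S]) / [S]
Vmax = 62 * (21 + 124) / 124
Vmax = 72.5 uM/s

72.5 uM/s


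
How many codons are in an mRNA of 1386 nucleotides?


codons = nucleotides / 3
codons = 1386 / 3 = 462

462


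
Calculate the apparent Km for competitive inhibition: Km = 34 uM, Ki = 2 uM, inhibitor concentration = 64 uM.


Km_app = Km * (1 + [I]/Ki)
Km_app = 34 * (1 + 64/2)
Km_app = 1122.0 uM

1122.0 uM


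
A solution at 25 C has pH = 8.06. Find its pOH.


pOH = 14 - pH
pOH = 14 - 8.06
pOH = 5.94

5.94


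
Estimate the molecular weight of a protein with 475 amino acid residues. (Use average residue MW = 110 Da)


MW = n_residues * 110 Da
MW = 475 * 110
MW = 52250 Da

52250 Da


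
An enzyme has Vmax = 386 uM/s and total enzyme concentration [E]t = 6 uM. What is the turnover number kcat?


kcat = Vmax / [E]t
kcat = 386 / 6
kcat = 64.3333 s^-1

64.3333 s^-1


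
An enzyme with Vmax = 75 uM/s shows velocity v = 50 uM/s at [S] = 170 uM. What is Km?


Km = [S] * (Vmax - v) / v
Km = 170 * (75 - 50) / 50
Km = 85.0 uM

85.0 uM


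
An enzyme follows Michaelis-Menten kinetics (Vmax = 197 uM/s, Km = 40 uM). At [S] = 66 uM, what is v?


v = Vmax * [S] / (Km + [S])
v = 197 * 66 / (40 + 66)
v = 122.6604 uM/s

122.6604 uM/s


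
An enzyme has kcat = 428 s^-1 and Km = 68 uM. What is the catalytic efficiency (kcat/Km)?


Catalytic efficiency = kcat / Km
= 428 / 68
= 6.2941 uM^-1*s^-1

6.2941 uM^-1*s^-1


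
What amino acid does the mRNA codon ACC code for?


Standard genetic code lookup.
Codon ACC -> Thr

Thr


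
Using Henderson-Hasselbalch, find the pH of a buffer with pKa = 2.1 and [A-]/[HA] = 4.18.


pH = pKa + log10([A-]/[HA])
pH = 2.1 + log10(4.18)
pH = 2.7212

2.7212


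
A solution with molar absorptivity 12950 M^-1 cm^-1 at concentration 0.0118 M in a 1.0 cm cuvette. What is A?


A = epsilon * c * l
A = 12950 * 0.0118 * 1.0
A = 152.81

152.81


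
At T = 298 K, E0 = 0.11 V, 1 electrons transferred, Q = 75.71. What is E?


E = E0 - (RT/nF) * ln(Q)
E = 0.11 - (8.314 * 298 / (1 * 96485)) * ln(75.71)
E = -0.0011 V

-0.0011 V


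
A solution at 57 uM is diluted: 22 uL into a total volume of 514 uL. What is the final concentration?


C2 = C1 * V1 / V2
C2 = 57 * 22 / 514
C2 = 2.4397 uM

2.4397 uM


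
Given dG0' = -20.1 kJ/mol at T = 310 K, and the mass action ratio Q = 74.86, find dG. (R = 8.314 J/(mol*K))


dG = dG0' + RT * ln(Q) / 1000
dG = -20.1 + 8.314 * 310 * ln(74.86) / 1000
dG = -8.9772 kJ/mol

-8.9772 kJ/mol


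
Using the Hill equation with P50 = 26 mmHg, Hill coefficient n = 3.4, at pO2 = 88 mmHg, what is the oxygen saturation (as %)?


Y = pO2^n / (P50^n + pO2^n)
Y = 88^3.4 / (26^3.4 + 88^3.4)
Y = 98.44%

98.44%


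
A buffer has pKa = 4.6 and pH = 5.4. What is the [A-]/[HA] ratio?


[A-]/[HA] = 10^(pH - pKa)
= 10^(5.4 - 4.6)
= 6.3096

6.3096
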